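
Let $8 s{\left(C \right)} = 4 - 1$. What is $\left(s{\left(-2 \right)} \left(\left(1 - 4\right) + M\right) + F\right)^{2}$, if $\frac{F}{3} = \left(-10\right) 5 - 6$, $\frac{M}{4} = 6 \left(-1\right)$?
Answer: $\frac{2030625}{64} \approx 31729.0$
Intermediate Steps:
$M = -24$ ($M = 4 \cdot 6 \left(-1\right) = 4 \left(-6\right) = -24$)
$s{\left(C \right)} = \frac{3}{8}$ ($s{\left(C \right)} = \frac{4 - 1}{8} = \frac{1}{8} \cdot 3 = \frac{3}{8}$)
$F = -168$ ($F = 3 \left(\left(-10\right) 5 - 6\right) = 3 \left(-50 - 6\right) = 3 \left(-56\right) = -168$)
$\left(s{\left(-2 \right)} \left(\left(1 - 4\right) + M\right) + F\right)^{2} = \left(\frac{3 \left(\left(1 - 4\right) - 24\right)}{8} - 168\right)^{2} = \left(\frac{3 \left(-3 - 24\right)}{8} - 168\right)^{2} = \left(\frac{3}{8} \left(-27\right) - 168\right)^{2} = \left(- \frac{81}{8} - 168\right)^{2} = \left(- \frac{1425}{8}\right)^{2} = \frac{2030625}{64}$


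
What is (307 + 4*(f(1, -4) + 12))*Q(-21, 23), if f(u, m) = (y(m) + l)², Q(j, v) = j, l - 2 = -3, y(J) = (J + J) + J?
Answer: -21651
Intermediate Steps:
y(J) = 3*J (y(J) = 2*J + J = 3*J)
l = -1 (l = 2 - 3 = -1)
f(u, m) = (-1 + 3*m)² (f(u, m) = (3*m - 1)² = (-1 + 3*m)²)
(307 + 4*(f(1, -4) + 12))*Q(-21, 23) = (307 + 4*((-1 + 3*(-4))² + 12))*(-21) = (307 + 4*((-1 - 12)² + 12))*(-21) = (307 + 4*((-13)² + 12))*(-21) = (307 + 4*(169 + 12))*(-21) = (307 + 4*181)*(-21) = (307 + 724)*(-21) = 1031*(-21) = -21651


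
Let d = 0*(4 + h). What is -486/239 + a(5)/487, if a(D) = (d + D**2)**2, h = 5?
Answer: -87307/116393 ≈ -0.75010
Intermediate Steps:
d = 0 (d = 0*(4 + 5) = 0*9 = 0)
a(D) = D**4 (a(D) = (0 + D**2)**2 = (D**2)**2 = D**4)
-486/239 + a(5)/487 = -486/239 + 5**4/487 = -486*1/239 + 625*(1/487) = -486/239 + 625/487 = -87307/116393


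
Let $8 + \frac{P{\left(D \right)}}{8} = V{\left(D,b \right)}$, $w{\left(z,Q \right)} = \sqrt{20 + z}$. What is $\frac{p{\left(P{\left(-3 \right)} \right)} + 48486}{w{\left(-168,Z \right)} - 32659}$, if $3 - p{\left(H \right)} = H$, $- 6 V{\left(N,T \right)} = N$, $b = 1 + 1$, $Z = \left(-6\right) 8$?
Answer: $- \frac{1585561791}{1066610429} - \frac{97098 i \sqrt{37}}{1066610429} \approx -1.4865 - 0.00055374 i$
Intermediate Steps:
$Z = -48$
$b = 2$
$V{\left(N,T \right)} = - \frac{N}{6}$
$P{\left(D \right)} = -64 - \frac{4 D}{3}$ ($P{\left(D \right)} = -64 + 8 \left(- \frac{D}{6}\right) = -64 - \frac{4 D}{3}$)
$p{\left(H \right)} = 3 - H$
$\frac{p{\left(P{\left(-3 \right)} \right)} + 48486}{w{\left(-168,Z \right)} - 32659} = \frac{\left(3 - \left(-64 - -4\right)\right) + 48486}{\sqrt{20 - 168} - 32659} = \frac{\left(3 - \left(-64 + 4\right)\right) + 48486}{\sqrt{-148} - 32659} = \frac{\left(3 - -60\right) + 48486}{2 i \sqrt{37} - 32659} = \frac{\left(3 + 60\right) + 48486}{-32659 + 2 i \sqrt{37}} = \frac{63 + 48486}{-32659 + 2 i \sqrt{37}} = \frac{48549}{-32659 + 2 i \sqrt{37}}$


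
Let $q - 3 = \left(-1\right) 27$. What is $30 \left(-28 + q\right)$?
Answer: $-1560$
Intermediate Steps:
$q = -24$ ($q = 3 - 27 = -24$)
$30 \left(-28 + q\right) = 30 \left(-28 - 24\right) = 30 \left(-52\right) = -1560$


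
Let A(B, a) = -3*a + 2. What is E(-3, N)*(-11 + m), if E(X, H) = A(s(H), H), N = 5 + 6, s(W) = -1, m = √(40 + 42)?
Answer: 341 - 31*√82 ≈ 60.283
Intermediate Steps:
m = √82 ≈ 9.0554
A(B, a) = 2 - 3*a
N = 11
E(X, H) = 2 - 3*H
E(-3, N)*(-11 + m) = (2 - 3*11)*(-11 + √82) = (2 - 33)*(-11 + √82) = -31*(-11 + √82) = 341 - 31*√82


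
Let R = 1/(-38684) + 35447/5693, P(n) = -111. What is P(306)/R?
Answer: -24445309332/1371226055 ≈ -17.827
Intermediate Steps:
R = 1371226055/220228012 (R = -1/38684 + 35447*(1/5693) = -1/38684 + 35447/5693 = 1371226055/220228012 ≈ 6.2264)
P(306)/R = -111/1371226055/220228012 = -111*220228012/1371226055 = -24445309332/1371226055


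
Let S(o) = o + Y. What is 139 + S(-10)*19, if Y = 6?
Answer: 63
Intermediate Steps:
S(o) = 6 + o (S(o) = o + 6 = 6 + o)
139 + S(-10)*19 = 139 + (6 - 10)*19 = 139 - 4*19 = 139 - 76 = 63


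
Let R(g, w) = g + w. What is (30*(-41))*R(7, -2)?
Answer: -6150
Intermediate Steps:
(30*(-41))*R(7, -2) = (30*(-41))*(7 - 2) = -1230*5 = -6150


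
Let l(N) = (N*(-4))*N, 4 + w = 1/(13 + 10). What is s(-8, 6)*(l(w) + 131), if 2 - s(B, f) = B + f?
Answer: 144700/529 ≈ 273.54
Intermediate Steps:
s(B, f) = 2 - B - f (s(B, f) = 2 - (B + f) = 2 + (-B - f) = 2 - B - f)
w = -91/23 (w = -4 + 1/(13 + 10) = -4 + 1/23 = -91/23 ≈ -3.9565)
l(N) = -4*N² (l(N) = (-4*N)*N = -4*N²)
s(-8, 6)*(l(w) + 131) = (2 - 1*(-8) - 1*6)*(-4*(-91/23)² + 131) = (2 + 8 - 6)*(-4*8281/529 + 131) = 4*(-33124/529 + 131) = 4*(36175/529) = 144700/529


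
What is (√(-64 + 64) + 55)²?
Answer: 3025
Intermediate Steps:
(√(-64 + 64) + 55)² = (√0 + 55)² = (0 + 55)² = 55² = 3025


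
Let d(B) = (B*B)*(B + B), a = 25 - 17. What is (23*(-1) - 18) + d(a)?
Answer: 983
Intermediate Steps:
a = 8
d(B) = 2*B³ (d(B) = B²*(2*B) = 2*B³)
(23*(-1) - 18) + d(a) = (23*(-1) - 18) + 2*8³ = (-23 - 18) + 2*512 = -41 + 1024 = 983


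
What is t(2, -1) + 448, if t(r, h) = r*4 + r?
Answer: 458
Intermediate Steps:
t(r, h) = 5*r (t(r, h) = 4*r + r = 5*r)
t(2, -1) + 448 = 5*2 + 448 = 10 + 448 = 458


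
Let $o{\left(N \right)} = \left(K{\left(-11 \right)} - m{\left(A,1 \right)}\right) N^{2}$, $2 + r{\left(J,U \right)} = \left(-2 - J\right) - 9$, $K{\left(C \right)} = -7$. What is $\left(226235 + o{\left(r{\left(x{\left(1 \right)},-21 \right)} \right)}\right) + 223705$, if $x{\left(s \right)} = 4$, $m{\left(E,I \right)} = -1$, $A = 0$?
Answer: $448206$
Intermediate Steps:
$r{\left(J,U \right)} = -13 - J$ ($r{\left(J,U \right)} = -2 - \left(11 + J\right) = -13 - J$)
$o{\left(N \right)} = - 6 N^{2}$ ($o{\left(N \right)} = \left(-7 - -1\right) N^{2} = \left(-7 + 1\right) N^{2} = - 6 N^{2}$)
$\left(226235 + o{\left(r{\left(x{\left(1 \right)},-21 \right)} \right)}\right) + 223705 = \left(226235 - 6 \left(-13 - 4\right)^{2}\right) + 223705 = \left(226235 - 6 \left(-17\right)^{2}\right) + 223705 = \left(226235 - 1734\right) + 223705 = 224501 + 223705 = 448206$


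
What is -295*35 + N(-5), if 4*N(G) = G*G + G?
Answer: -10320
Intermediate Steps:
N(G) = G/4 + G**2/4 (N(G) = (G*G + G)/4 = (G**2 + G)/4 = (G + G**2)/4 = G/4 + G**2/4)
-295*35 + N(-5) = -295*35 + (1/4)*(-5)*(1 - 5) = -10325 + (1/4)*(-5)*(-4) = -10325 + 5 = -10320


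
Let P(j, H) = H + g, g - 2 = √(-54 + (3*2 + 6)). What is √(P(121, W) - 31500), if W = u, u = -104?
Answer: √(-31602 + I*√42) ≈ 0.018 + 177.77*I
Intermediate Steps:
W = -104
g = 2 + I*√42 (g = 2 + √(-54 + (3*2 + 6)) = 2 + √(-54 + (6 + 6)) = 2 + √(-54 + 12) = 2 + √(-42) = 2 + I*√42 ≈ 2.0 + 6.4807*I)
P(j, H) = 2 + H + I*√42 (P(j, H) = H + (2 + I*√42) = 2 + H + I*√42)
√(P(121, W) - 31500) = √((2 - 104 + I*√42) - 31500) = √((-102 + I*√42) - 31500) = √(-31602 + I*√42)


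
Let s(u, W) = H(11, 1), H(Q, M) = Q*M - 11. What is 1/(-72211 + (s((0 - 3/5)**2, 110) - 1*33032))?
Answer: -1/105243 ≈ -9.5018e-6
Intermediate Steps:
H(Q, M) = -11 + M*Q (H(Q, M) = M*Q - 11 = -11 + M*Q)
s(u, W) = 0 (s(u, W) = -11 + 1*11 = -11 + 11 = 0)
1/(-72211 + (s((0 - 3/5)**2, 110) - 1*33032)) = 1/(-72211 + (0 - 1*33032)) = 1/(-72211 + (0 - 33032)) = 1/(-72211 - 33032) = 1/(-105243) = -1/105243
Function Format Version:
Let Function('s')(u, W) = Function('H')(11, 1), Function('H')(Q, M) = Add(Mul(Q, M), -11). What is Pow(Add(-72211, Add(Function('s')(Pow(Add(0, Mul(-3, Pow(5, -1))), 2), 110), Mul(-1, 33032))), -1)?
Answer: Rational(-1, 105243) ≈ -9.5018e-6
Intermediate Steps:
Function('H')(Q, M) = Add(-11, Mul(M, Q)) (Function('H')(Q, M) = Add(Mul(M, Q), -11) = Add(-11, Mul(M, Q)))
Function('s')(u, W) = 0 (Function('s')(u, W) = Add(-11, Mul(1, 11)) = Add(-11, 11) = 0)
Pow(Add(-72211, Add(Function('s')(Pow(Add(0, Mul(-3, Pow(5, -1))), 2), 110), Mul(-1, 33032))), -1) = Pow(Add(-72211, Add(0, Mul(-1, 33032))), -1) = Pow(Add(-72211, Add(0, -33032)), -1) = Pow(Add(-72211, -33032), -1) = Pow(-105243, -1) = Rational(-1, 105243)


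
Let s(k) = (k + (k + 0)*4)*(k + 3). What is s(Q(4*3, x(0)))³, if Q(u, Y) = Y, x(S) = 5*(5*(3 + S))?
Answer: 25025203125000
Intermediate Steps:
x(S) = 75 + 25*S (x(S) = 5*(15 + 5*S) = 75 + 25*S)
s(k) = 5*k*(3 + k) (s(k) = (k + k*4)*(3 + k) = (k + 4*k)*(3 + k) = (5*k)*(3 + k) = 5*k*(3 + k))
s(Q(4*3, x(0)))³ = (5*(75 + 25*0)*(3 + (75 + 25*0)))³ = (5*(75 + 0)*(3 + (75 + 0)))³ = (5*75*(3 + 75))³ = (5*75*78)³ = 29250³ = 25025203125000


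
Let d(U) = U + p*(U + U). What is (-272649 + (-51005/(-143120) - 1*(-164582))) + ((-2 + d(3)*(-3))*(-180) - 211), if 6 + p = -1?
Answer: -3691856071/28624 ≈ -1.2898e+5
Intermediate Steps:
p = -7 (p = -6 - 1 = -7)
d(U) = -13*U (d(U) = U - 7*(U + U) = U - 14*U = -13*U)
(-272649 + (-51005/(-143120) - 1*(-164582))) + ((-2 + d(3)*(-3))*(-180) - 211) = (-272649 + (-51005/(-143120) - 1*(-164582))) + ((-2 - 13*3*(-3))*(-180) - 211) = (-272649 + (-51005*(-1/143120) + 164582)) + ((-2 - 39*(-3))*(-180) - 211) = (-272649 + (10201/28624 + 164582)) + ((-2 + 117)*(-180) - 211) = (-272649 + 4711005369/28624) + (115*(-180) - 211) = -3093299607/28624 + (-20700 - 211) = -3093299607/28624 - 20911 = -3691856071/28624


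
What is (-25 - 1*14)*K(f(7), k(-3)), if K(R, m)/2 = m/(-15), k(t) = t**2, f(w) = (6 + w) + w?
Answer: 234/5 ≈ 46.800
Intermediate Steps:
f(w) = 6 + 2*w
K(R, m) = -2*m/15 (K(R, m) = 2*(m/(-15)) = 2*(m*(-1/15)) = 2*(-m/15) = -2*m/15)
(-25 - 1*14)*K(f(7), k(-3)) = (-25 - 1*14)*(-2/15*(-3)**2) = (-25 - 14)*(-2/15*9) = -39*(-6/5) = 234/5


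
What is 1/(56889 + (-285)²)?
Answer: 1/138114 ≈ 7.2404e-6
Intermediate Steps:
1/(56889 + (-285)²) = 1/(56889 + 81225) = 1/138114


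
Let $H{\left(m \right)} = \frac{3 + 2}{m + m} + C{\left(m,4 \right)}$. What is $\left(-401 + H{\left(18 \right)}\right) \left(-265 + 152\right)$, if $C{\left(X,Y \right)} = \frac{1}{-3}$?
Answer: $\frac{1632059}{36} \approx 45335.0$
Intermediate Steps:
$C{\left(X,Y \right)} = - \frac{1}{3}$
$H{\left(m \right)} = - \frac{1}{3} + \frac{5}{2 m}$ ($H{\left(m \right)} = \frac{3 + 2}{m + m} - \frac{1}{3} = \frac{5}{2 m} - \frac{1}{3} = - \frac{1}{3} + \frac{5}{2 m}$)
$\left(-401 + H{\left(18 \right)}\right) \left(-265 + 152\right) = \left(-401 + \frac{15 - 36}{6 \cdot 18}\right) \left(-265 + 152\right) = \left(-401 + \frac{1}{6} \cdot \frac{1}{18} \left(15 - 36\right)\right) \left(-113\right) = \left(-401 + \frac{1}{6} \cdot \frac{1}{18} \left(-21\right)\right) \left(-113\right) = \left(-401 - \frac{7}{36}\right) \left(-113\right) = \left(- \frac{14443}{36}\right) \left(-113\right) = \frac{1632059}{36}$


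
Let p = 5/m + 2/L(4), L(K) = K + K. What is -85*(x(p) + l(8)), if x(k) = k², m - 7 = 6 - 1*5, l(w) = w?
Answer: -47685/64 ≈ -745.08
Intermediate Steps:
L(K) = 2*K
m = 8 (m = 7 + (6 - 1*5) = 7 + (6 - 5) = 7 + 1 = 8)
p = 7/8 (p = 5/8 + 2/((2*4)) = 5*(⅛) + 2/8 = 5/8 + 2*(⅛) = 5/8 + ¼ = 7/8 ≈ 0.87500)
-85*(x(p) + l(8)) = -85*((7/8)² + 8) = -85*(49/64 + 8) = -85*561/64 = -47685/64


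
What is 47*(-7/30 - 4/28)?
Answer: -3713/210 ≈ -17.681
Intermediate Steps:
47*(-7/30 - 4/28) = 47*(-7*1/30 - 4*1/28) = 47*(-7/30 - ⅐) = 47*(-79/210) = -3713/210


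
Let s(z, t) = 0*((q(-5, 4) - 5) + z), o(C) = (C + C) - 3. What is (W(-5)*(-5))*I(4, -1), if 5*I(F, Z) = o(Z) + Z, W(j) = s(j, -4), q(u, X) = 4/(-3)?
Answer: 0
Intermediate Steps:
q(u, X) = -4/3 (q(u, X) = 4*(-⅓) = -4/3)
o(C) = -3 + 2*C (o(C) = 2*C - 3 = -3 + 2*C)
s(z, t) = 0 (s(z, t) = 0*((-4/3 - 5) + z) = 0*(-19/3 + z) = 0)
W(j) = 0
I(F, Z) = -⅗ + 3*Z/5 (I(F, Z) = ((-3 + 2*Z) + Z)/5 = (-3 + 3*Z)/5 = -⅗ + 3*Z/5)
(W(-5)*(-5))*I(4, -1) = (0*(-5))*(-⅗ + (⅗)*(-1)) = 0*(-⅗ - ⅗) = 0*(-6/5) = 0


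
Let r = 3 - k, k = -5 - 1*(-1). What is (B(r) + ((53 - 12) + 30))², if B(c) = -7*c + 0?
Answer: 484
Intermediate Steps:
k = -4 (k = -5 + 1 = -4)
r = 7 (r = 3 - 1*(-4) = 3 + 4 = 7)
B(c) = -7*c
(B(r) + ((53 - 12) + 30))² = (-7*7 + ((53 - 12) + 30))² = (-49 + (41 + 30))² = (-49 + 71)² = 22² = 484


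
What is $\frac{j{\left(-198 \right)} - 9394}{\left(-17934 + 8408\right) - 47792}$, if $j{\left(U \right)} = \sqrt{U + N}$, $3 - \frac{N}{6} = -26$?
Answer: $\frac{4697}{28659} - \frac{i \sqrt{6}}{28659} \approx 0.16389 - 8.547 \cdot 10^{-5} i$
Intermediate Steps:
$N = 174$ ($N = 18 - -156 = 18 + 156 = 174$)
$j{\left(U \right)} = \sqrt{174 + U}$ ($j{\left(U \right)} = \sqrt{U + 174} = \sqrt{174 + U}$)
$\frac{j{\left(-198 \right)} - 9394}{\left(-17934 + 8408\right) - 47792} = \frac{\sqrt{174 - 198} - 9394}{\left(-17934 + 8408\right) - 47792} = \frac{\sqrt{-24} - 9394}{-9526 - 47792} = \frac{2 i \sqrt{6} - 9394}{-57318} = \left(-9394 + 2 i \sqrt{6}\right) \left(- \frac{1}{57318}\right) = \frac{4697}{28659} - \frac{i \sqrt{6}}{28659}$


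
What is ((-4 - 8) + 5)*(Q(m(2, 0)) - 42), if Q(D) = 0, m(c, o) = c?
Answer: 294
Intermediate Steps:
((-4 - 8) + 5)*(Q(m(2, 0)) - 42) = ((-4 - 8) + 5)*(0 - 42) = (-12 + 5)*(-42) = -7*(-42) = 294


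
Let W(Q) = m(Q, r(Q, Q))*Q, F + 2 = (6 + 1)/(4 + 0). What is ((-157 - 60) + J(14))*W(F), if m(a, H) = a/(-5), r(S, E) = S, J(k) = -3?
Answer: 11/4 ≈ 2.7500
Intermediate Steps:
m(a, H) = -a/5 (m(a, H) = a*(-⅕) = -a/5)
F = -¼ (F = -2 + (6 + 1)/(4 + 0) = -2 + 7/4 = -¼ ≈ -0.25000)
W(Q) = -Q²/5 (W(Q) = (-Q/5)*Q = -Q²/5)
((-157 - 60) + J(14))*W(F) = ((-157 - 60) - 3)*(-(-¼)²/5) = (-217 - 3)*(-⅕*1/16) = -220*(-1/80) = 11/4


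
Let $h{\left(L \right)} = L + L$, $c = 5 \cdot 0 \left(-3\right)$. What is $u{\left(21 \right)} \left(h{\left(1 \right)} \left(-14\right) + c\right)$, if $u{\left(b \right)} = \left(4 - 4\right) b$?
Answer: $0$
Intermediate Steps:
$c = 0$ ($c = 0 \left(-3\right) = 0$)
$h{\left(L \right)} = 2 L$
$u{\left(b \right)} = 0$ ($u{\left(b \right)} = 0 b = 0$)
$u{\left(21 \right)} \left(h{\left(1 \right)} \left(-14\right) + c\right) = 0 \left(2 \cdot 1 \left(-14\right) + 0\right) = 0 \left(2 \left(-14\right) + 0\right) = 0 \left(-28 + 0\right) = 0 \left(-28\right) = 0$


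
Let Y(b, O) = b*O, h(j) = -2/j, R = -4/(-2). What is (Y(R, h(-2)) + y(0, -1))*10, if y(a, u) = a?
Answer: 20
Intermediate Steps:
R = 2 (R = -4*(-1/2) = 2)
Y(b, O) = O*b
(Y(R, h(-2)) + y(0, -1))*10 = (-2/(-2)*2 + 0)*10 = (-2*(-1/2)*2 + 0)*10 = (1*2 + 0)*10 = (2 + 0)*10 = 2*10 = 20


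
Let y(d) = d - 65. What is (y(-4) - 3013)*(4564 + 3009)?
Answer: -23339986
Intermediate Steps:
y(d) = -65 + d
(y(-4) - 3013)*(4564 + 3009) = ((-65 - 4) - 3013)*(4564 + 3009) = (-69 - 3013)*7573 = -3082*7573 = -23339986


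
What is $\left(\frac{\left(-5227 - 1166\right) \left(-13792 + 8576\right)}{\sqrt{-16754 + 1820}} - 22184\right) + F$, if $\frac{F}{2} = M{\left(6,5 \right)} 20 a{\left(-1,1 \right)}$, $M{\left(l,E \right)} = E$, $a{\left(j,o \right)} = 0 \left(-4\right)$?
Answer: $-22184 - \frac{5557648 i \sqrt{14934}}{2489} \approx -22184.0 - 2.7287 \cdot 10^{5} i$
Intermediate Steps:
$a{\left(j,o \right)} = 0$
$F = 0$ ($F = 2 \cdot 5 \cdot 20 \cdot 0 = 2 \cdot 100 \cdot 0 = 2 \cdot 0 = 0$)
$\left(\frac{\left(-5227 - 1166\right) \left(-13792 + 8576\right)}{\sqrt{-16754 + 1820}} - 22184\right) + F = \left(\frac{\left(-5227 - 1166\right) \left(-13792 + 8576\right)}{\sqrt{-16754 + 1820}} - 22184\right) + 0 = \left(\frac{\left(-6393\right) \left(-5216\right)}{\sqrt{-14934}} - 22184\right) + 0 = \left(\frac{33345888}{i \sqrt{14934}} - 22184\right) + 0 = \left(33345888 \left(- \frac{i \sqrt{14934}}{14934}\right) - 22184\right) + 0 = \left(- \frac{5557648 i \sqrt{14934}}{2489} - 22184\right) + 0 = \left(-22184 - \frac{5557648 i \sqrt{14934}}{2489}\right) + 0 = -22184 - \frac{5557648 i \sqrt{14934}}{2489}$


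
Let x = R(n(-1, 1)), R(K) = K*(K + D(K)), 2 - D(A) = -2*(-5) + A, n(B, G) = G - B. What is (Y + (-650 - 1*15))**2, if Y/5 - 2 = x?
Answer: 540225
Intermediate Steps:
D(A) = -8 - A (D(A) = 2 - (-2*(-5) + A) = 2 - (10 + A) = 2 + (-10 - A) = -8 - A)
R(K) = -8*K (R(K) = K*(K + (-8 - K)) = K*(-8) = -8*K)
x = -16 (x = -8*(1 - 1*(-1)) = -8*(1 + 1) = -8*2 = -16)
Y = -70 (Y = 10 + 5*(-16) = 10 - 80 = -70)
(Y + (-650 - 1*15))**2 = (-70 + (-650 - 1*15))**2 = (-70 + (-650 - 15))**2 = (-70 - 665)**2 = (-735)**2 = 540225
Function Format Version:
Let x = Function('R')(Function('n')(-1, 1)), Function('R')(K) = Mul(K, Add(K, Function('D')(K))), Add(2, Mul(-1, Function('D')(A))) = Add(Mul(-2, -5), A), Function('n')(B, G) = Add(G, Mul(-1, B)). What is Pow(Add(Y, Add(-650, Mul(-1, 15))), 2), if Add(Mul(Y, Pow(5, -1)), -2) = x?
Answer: 540225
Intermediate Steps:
Function('D')(A) = Add(-8, Mul(-1, A)) (Function('D')(A) = Add(2, Mul(-1, Add(Mul(-2, -5), A))) = Add(2, Mul(-1, Add(10, A))) = Add(2, Add(-10, Mul(-1, A))) = Add(-8, Mul(-1, A)))
Function('R')(K) = Mul(-8, K) (Function('R')(K) = Mul(K, Add(K, Add(-8, Mul(-1, K)))) = Mul(K, -8) = Mul(-8, K))
x = -16 (x = Mul(-8, Add(1, Mul(-1, -1))) = Mul(-8, Add(1, 1)) = Mul(-8, 2) = -16)
Y = -70 (Y = Add(10, Mul(5, -16)) = Add(10, -80) = -70)
Pow(Add(Y, Add(-650, Mul(-1, 15))), 2) = Pow(Add(-70, Add(-650, Mul(-1, 15))), 2) = Pow(Add(-70, Add(-650, -15)), 2) = Pow(Add(-70, -665), 2) = Pow(-735, 2) = 540225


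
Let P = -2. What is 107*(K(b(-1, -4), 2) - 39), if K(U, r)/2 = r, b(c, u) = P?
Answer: -3745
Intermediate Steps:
b(c, u) = -2
K(U, r) = 2*r
107*(K(b(-1, -4), 2) - 39) = 107*(2*2 - 39) = 107*(4 - 39) = 107*(-35) = -3745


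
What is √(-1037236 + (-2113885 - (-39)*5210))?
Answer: I*√2947931 ≈ 1717.0*I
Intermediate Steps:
√(-1037236 + (-2113885 - (-39)*5210)) = √(-1037236 + (-2113885 - 1*(-203190))) = √(-1037236 + (-2113885 + 203190)) = √(-1037236 - 1910695) = √(-2947931) = I*√2947931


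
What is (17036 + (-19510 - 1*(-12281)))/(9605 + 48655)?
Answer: 3269/19420 ≈ 0.16833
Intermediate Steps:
(17036 + (-19510 - 1*(-12281)))/(9605 + 48655) = (17036 + (-19510 + 12281))/58260 = (17036 - 7229)*(1/58260) = 9807*(1/58260) = 3269/19420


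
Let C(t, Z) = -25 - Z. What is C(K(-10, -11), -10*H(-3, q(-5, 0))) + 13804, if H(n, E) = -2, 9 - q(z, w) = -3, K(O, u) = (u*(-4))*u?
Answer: 13759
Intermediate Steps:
K(O, u) = -4*u**2 (K(O, u) = (-4*u)*u = -4*u**2)
q(z, w) = 12 (q(z, w) = 9 - 1*(-3) = 9 + 3 = 12)
C(K(-10, -11), -10*H(-3, q(-5, 0))) + 13804 = (-25 - (-10)*(-2)) + 13804 = (-25 - 1*20) + 13804 = (-25 - 20) + 13804 = -45 + 13804 = 13759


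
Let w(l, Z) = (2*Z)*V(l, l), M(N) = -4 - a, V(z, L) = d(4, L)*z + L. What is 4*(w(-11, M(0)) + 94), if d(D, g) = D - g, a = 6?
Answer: 14456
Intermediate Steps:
V(z, L) = L + z*(4 - L) (V(z, L) = (4 - L)*z + L = z*(4 - L) + L = L + z*(4 - L))
M(N) = -10 (M(N) = -4 - 1*6 = -4 - 6 = -10)
w(l, Z) = 2*Z*(l - l*(-4 + l)) (w(l, Z) = (2*Z)*(l - l*(-4 + l)) = 2*Z*(l - l*(-4 + l)))
4*(w(-11, M(0)) + 94) = 4*(2*(-10)*(-11)*(5 - 1*(-11)) + 94) = 4*(2*(-10)*(-11)*(5 + 11) + 94) = 4*(2*(-10)*(-11)*16 + 94) = 4*(3520 + 94) = 4*3614 = 14456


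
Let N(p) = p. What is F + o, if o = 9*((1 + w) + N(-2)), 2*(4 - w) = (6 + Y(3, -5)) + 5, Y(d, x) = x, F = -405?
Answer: -405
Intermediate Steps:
w = 1 (w = 4 - ((6 - 5) + 5)/2 = 4 - (1 + 5)/2 = 4 - 1/2*6 = 4 - 3 = 1)
o = 0 (o = 9*((1 + 1) - 2) = 9*(2 - 2) = 9*0 = 0)
F + o = -405 + 0 = -405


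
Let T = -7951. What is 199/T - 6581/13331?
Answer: -54978400/105994781 ≈ -0.51869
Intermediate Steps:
199/T - 6581/13331 = 199/(-7951) - 6581/13331 = 199*(-1/7951) - 6581*1/13331 = -199/7951 - 6581/13331 = -54978400/105994781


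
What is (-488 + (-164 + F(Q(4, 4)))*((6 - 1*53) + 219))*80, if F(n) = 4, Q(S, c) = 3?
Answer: -2240640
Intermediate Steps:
(-488 + (-164 + F(Q(4, 4)))*((6 - 1*53) + 219))*80 = (-488 + (-164 + 4)*((6 - 1*53) + 219))*80 = (-488 - 160*((6 - 53) + 219))*80 = (-488 - 160*(-47 + 219))*80 = (-488 - 160*172)*80 = (-488 - 27520)*80 = -28008*80 = -2240640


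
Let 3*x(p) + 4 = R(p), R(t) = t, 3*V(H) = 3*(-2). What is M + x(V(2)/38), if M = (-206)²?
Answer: 2418775/57 ≈ 42435.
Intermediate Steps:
V(H) = -2 (V(H) = (3*(-2))/3 = (⅓)*(-6) = -2)
M = 42436
x(p) = -4/3 + p/3
M + x(V(2)/38) = 42436 + (-4/3 + (-2/38)/3) = 42436 + (-4/3 + (-2*1/38)/3) = 42436 + (-4/3 + (⅓)*(-1/19)) = 42436 + (-4/3 - 1/57) = 42436 - 77/57 = 2418775/57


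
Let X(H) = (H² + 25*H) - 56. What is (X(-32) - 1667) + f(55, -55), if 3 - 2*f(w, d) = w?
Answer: -1525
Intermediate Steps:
f(w, d) = 3/2 - w/2
X(H) = -56 + H² + 25*H
(X(-32) - 1667) + f(55, -55) = ((-56 + (-32)² + 25*(-32)) - 1667) + (3/2 - ½*55) = ((-56 + 1024 - 800) - 1667) + (3/2 - 55/2) = (168 - 1667) - 26 = -1499 - 26 = -1525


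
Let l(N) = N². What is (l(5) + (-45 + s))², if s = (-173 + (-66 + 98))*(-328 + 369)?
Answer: 33651601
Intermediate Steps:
s = -5781 (s = (-173 + 32)*41 = -141*41 = -5781)
(l(5) + (-45 + s))² = (5² + (-45 - 5781))² = (25 - 5826)² = (-5801)² = 33651601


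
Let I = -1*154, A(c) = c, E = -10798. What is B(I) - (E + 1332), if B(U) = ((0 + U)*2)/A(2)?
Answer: 9312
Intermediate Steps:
I = -154
B(U) = U (B(U) = ((0 + U)*2)/2 = (U*2)*(½) = (2*U)*(½) = U)
B(I) - (E + 1332) = -154 - (-10798 + 1332) = -154 - 1*(-9466) = -154 + 9466 = 9312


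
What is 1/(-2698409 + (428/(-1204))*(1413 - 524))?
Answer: -43/116045176 ≈ -3.7055e-7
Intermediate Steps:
1/(-2698409 + (428/(-1204))*(1413 - 524)) = 1/(-2698409 + (428*(-1/1204))*889) = 1/(-2698409 - 107/301*889) = 1/(-2698409 - 13589/43) = 1/(-116045176/43) = -43/116045176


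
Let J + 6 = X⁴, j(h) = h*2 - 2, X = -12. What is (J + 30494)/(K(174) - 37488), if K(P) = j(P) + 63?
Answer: -51224/37079 ≈ -1.3815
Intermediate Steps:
j(h) = -2 + 2*h (j(h) = 2*h - 2 = -2 + 2*h)
J = 20730 (J = -6 + (-12)⁴ = -6 + 20736 = 20730)
K(P) = 61 + 2*P (K(P) = (-2 + 2*P) + 63 = 61 + 2*P)
(J + 30494)/(K(174) - 37488) = (20730 + 30494)/((61 + 2*174) - 37488) = 51224/((61 + 348) - 37488) = 51224/(409 - 37488) = 51224/(-37079) = 51224*(-1/37079) = -51224/37079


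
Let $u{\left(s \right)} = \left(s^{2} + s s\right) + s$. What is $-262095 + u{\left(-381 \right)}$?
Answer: $27846$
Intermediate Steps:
$u{\left(s \right)} = s + 2 s^{2}$ ($u{\left(s \right)} = \left(s^{2} + s^{2}\right) + s = 2 s^{2} + s = s + 2 s^{2}$)
$-262095 + u{\left(-381 \right)} = -262095 - 381 \left(1 + 2 \left(-381\right)\right) = -262095 - 381 \left(1 - 762\right) = -262095 - -289941 = -262095 + 289941 = 27846$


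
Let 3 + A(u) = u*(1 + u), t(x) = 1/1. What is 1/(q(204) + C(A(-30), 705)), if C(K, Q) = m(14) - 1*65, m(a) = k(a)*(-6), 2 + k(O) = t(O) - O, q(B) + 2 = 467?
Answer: 1/490 ≈ 0.0020408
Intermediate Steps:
q(B) = 465 (q(B) = -2 + 467 = 465)
t(x) = 1
A(u) = -3 + u*(1 + u)
k(O) = -1 - O (k(O) = -2 + (1 - O) = -1 - O)
m(a) = 6 + 6*a (m(a) = (-1 - a)*(-6) = 6 + 6*a)
C(K, Q) = 25 (C(K, Q) = (6 + 6*14) - 1*65 = (6 + 84) - 65 = 90 - 65 = 25)
1/(q(204) + C(A(-30), 705)) = 1/(465 + 25) = 1/490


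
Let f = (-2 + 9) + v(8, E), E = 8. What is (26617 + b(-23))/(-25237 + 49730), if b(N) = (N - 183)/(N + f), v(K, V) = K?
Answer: 106571/97972 ≈ 1.0878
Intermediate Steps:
f = 15 (f = (-2 + 9) + 8 = 7 + 8 = 15)
b(N) = (-183 + N)/(15 + N) (b(N) = (N - 183)/(N + 15) = (-183 + N)/(15 + N))
(26617 + b(-23))/(-25237 + 49730) = (26617 + (-183 - 23)/(15 - 23))/(-25237 + 49730) = (26617 - 206/(-8))/24493 = (26617 - 1/8*(-206))*(1/24493) = (26617 + 103/4)*(1/24493) = (106571/4)*(1/24493) = 106571/97972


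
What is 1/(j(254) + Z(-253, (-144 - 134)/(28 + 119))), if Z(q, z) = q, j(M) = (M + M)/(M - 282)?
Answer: -7/1898 ≈ -0.0036881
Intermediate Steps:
j(M) = 2*M/(-282 + M) (j(M) = (2*M)/(-282 + M) = 2*M/(-282 + M))
1/(j(254) + Z(-253, (-144 - 134)/(28 + 119))) = 1/(2*254/(-282 + 254) - 253) = 1/(2*254/(-28) - 253) = 1/(2*254*(-1/28) - 253) = 1/(-127/7 - 253) = 1/(-1898/7) = -7/1898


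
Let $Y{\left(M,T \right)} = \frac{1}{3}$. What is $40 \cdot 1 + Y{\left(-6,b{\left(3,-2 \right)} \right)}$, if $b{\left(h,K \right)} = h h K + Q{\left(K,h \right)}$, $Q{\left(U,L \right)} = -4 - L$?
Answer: $\frac{121}{3} \approx 40.333$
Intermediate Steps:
$b{\left(h,K \right)} = -4 - h + K h^{2}$ ($b{\left(h,K \right)} = h h K - \left(4 + h\right) = h^{2} K - \left(4 + h\right) = K h^{2} - \left(4 + h\right) = -4 - h + K h^{2}$)
$Y{\left(M,T \right)} = \frac{1}{3}$
$40 \cdot 1 + Y{\left(-6,b{\left(3,-2 \right)} \right)} = 40 \cdot 1 + \frac{1}{3} = 40 + \frac{1}{3} = \frac{121}{3}$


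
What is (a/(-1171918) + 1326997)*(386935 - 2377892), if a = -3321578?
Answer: -1548103448958467784/585959 ≈ -2.6420e+12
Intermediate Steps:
(a/(-1171918) + 1326997)*(386935 - 2377892) = (-3321578/(-1171918) + 1326997)*(386935 - 2377892) = (-3321578*(-1/1171918) + 1326997)*(-1990957) = (1660789/585959 + 1326997)*(-1990957) = (777567495912/585959)*(-1990957) = -1548103448958467784/585959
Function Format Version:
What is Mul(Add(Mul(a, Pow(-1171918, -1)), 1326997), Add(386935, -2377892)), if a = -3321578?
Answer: Rational(-1548103448958467784, 585959) ≈ -2.6420e+12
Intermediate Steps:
Mul(Add(Mul(a, Pow(-1171918, -1)), 1326997), Add(386935, -2377892)) = Mul(Add(Mul(-3321578, Pow(-1171918, -1)), 1326997), Add(386935, -2377892)) = Mul(Add(Mul(-3321578, Rational(-1, 1171918)), 1326997), -1990957) = Mul(Add(Rational(1660789, 585959), 1326997), -1990957) = Mul(Rational(777567495912, 585959), -1990957) = Rational(-1548103448958467784, 585959)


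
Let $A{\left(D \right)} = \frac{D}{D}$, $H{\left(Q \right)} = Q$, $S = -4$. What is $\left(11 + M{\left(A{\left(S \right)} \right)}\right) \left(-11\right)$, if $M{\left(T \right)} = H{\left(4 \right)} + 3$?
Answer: $-198$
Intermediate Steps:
$A{\left(D \right)} = 1$
$M{\left(T \right)} = 7$ ($M{\left(T \right)} = 4 + 3 = 7$)
$\left(11 + M{\left(A{\left(S \right)} \right)}\right) \left(-11\right) = \left(11 + 7\right) \left(-11\right) = 18 \left(-11\right) = -198$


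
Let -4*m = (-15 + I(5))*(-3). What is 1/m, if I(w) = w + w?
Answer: -4/15 ≈ -0.26667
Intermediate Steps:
I(w) = 2*w
m = -15/4 (m = -(-15 + 2*5)*(-3)/4 = -(-15 + 10)*(-3)/4 = -(-5)*(-3)/4 = -¼*15 = -15/4 ≈ -3.7500)
1/m = 1/(-15/4) = -4/15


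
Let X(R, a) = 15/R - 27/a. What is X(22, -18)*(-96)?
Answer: -2304/11 ≈ -209.45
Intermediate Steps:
X(R, a) = -27/a + 15/R
X(22, -18)*(-96) = (-27/(-18) + 15/22)*(-96) = (-27*(-1/18) + 15*(1/22))*(-96) = (3/2 + 15/22)*(-96) = (24/11)*(-96) = -2304/11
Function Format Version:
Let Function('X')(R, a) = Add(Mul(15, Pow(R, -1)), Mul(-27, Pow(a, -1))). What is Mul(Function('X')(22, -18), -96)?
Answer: Rational(-2304, 11) ≈ -209.45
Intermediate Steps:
Function('X')(R, a) = Add(Mul(-27, Pow(a, -1)), Mul(15, Pow(R, -1)))
Mul(Function('X')(22, -18), -96) = Mul(Add(Mul(-27, Pow(-18, -1)), Mul(15, Pow(22, -1))), -96) = Mul(Add(Mul(-27, Rational(-1, 18)), Mul(15, Rational(1, 22))), -96) = Mul(Add(Rational(3, 2), Rational(15, 22)), -96) = Mul(Rational(24, 11), -96) = Rational(-2304, 11)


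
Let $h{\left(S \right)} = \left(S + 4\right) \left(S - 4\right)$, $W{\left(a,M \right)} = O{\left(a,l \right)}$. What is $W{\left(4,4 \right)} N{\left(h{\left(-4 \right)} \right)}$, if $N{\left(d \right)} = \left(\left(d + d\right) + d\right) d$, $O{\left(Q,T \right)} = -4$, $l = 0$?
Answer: $0$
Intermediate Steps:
$W{\left(a,M \right)} = -4$
$h{\left(S \right)} = \left(-4 + S\right) \left(4 + S\right)$ ($h{\left(S \right)} = \left(4 + S\right) \left(-4 + S\right) = \left(-4 + S\right) \left(4 + S\right)$)
$N{\left(d \right)} = 3 d^{2}$ ($N{\left(d \right)} = \left(2 d + d\right) d = 3 d d = 3 d^{2}$)
$W{\left(4,4 \right)} N{\left(h{\left(-4 \right)} \right)} = - 4 \cdot 3 \left(-16 + \left(-4\right)^{2}\right)^{2} = - 4 \cdot 3 \left(-16 + 16\right)^{2} = - 4 \cdot 3 \cdot 0^{2} = - 4 \cdot 3 \cdot 0 = \left(-4\right) 0 = 0$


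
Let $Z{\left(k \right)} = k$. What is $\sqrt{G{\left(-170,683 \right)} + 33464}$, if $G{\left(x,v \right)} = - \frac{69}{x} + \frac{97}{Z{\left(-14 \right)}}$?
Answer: $\frac{3 \sqrt{1316087045}}{595} \approx 182.91$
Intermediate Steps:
$G{\left(x,v \right)} = - \frac{97}{14} - \frac{69}{x}$ ($G{\left(x,v \right)} = - \frac{69}{x} + \frac{97}{-14} = - \frac{69}{x} + 97 \left(- \frac{1}{14}\right) = - \frac{69}{x} - \frac{97}{14} = - \frac{97}{14} - \frac{69}{x}$)
$\sqrt{G{\left(-170,683 \right)} + 33464} = \sqrt{\left(- \frac{97}{14} - \frac{69}{-170}\right) + 33464} = \sqrt{\left(- \frac{97}{14} - - \frac{69}{170}\right) + 33464} = \sqrt{\left(- \frac{97}{14} + \frac{69}{170}\right) + 33464} = \sqrt{- \frac{3881}{595} + 33464} = \sqrt{\frac{19907199}{595}} = \frac{3 \sqrt{1316087045}}{595}$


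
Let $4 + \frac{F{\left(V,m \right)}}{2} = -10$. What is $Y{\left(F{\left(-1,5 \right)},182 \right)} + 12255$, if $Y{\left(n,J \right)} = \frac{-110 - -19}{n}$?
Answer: $\frac{49033}{4} \approx 12258.0$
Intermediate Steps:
$F{\left(V,m \right)} = -28$ ($F{\left(V,m \right)} = -8 + 2 \left(-10\right) = -8 - 20 = -28$)
$Y{\left(n,J \right)} = - \frac{91}{n}$ ($Y{\left(n,J \right)} = \frac{-110 + 19}{n} = - \frac{91}{n}$)
$Y{\left(F{\left(-1,5 \right)},182 \right)} + 12255 = - \frac{91}{-28} + 12255 = \left(-91\right) \left(- \frac{1}{28}\right) + 12255 = \frac{13}{4} + 12255 = \frac{49033}{4}$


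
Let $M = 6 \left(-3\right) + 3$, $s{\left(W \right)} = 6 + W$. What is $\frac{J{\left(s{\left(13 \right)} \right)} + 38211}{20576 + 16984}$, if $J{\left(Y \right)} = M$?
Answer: $\frac{3183}{3130} \approx 1.0169$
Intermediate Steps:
$M = -15$ ($M = -18 + 3 = -15$)
$J{\left(Y \right)} = -15$
$\frac{J{\left(s{\left(13 \right)} \right)} + 38211}{20576 + 16984} = \frac{-15 + 38211}{20576 + 16984} = \frac{38196}{37560} = 38196 \cdot \frac{1}{37560} = \frac{3183}{3130}$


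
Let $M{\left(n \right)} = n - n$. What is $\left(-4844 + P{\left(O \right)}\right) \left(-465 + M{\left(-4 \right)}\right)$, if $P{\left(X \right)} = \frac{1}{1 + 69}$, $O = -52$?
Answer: $\frac{31534347}{14} \approx 2.2525 \cdot 10^{6}$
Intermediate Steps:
$M{\left(n \right)} = 0$
$P{\left(X \right)} = \frac{1}{70}$
$\left(-4844 + P{\left(O \right)}\right) \left(-465 + M{\left(-4 \right)}\right) = \left(-4844 + \frac{1}{70}\right) \left(-465 + 0\right) = \left(- \frac{339079}{70}\right) \left(-465\right) = \frac{31534347}{14}$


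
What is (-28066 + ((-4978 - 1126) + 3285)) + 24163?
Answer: -6722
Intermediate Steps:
(-28066 + ((-4978 - 1126) + 3285)) + 24163 = (-28066 + (-6104 + 3285)) + 24163 = (-28066 - 2819) + 24163 = -30885 + 24163 = -6722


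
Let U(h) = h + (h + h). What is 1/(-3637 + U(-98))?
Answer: -1/3931 ≈ -0.00025439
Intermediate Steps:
U(h) = 3*h (U(h) = h + 2*h = 3*h)
1/(-3637 + U(-98)) = 1/(-3637 + 3*(-98)) = 1/(-3637 - 294) = 1/(-3931) = -1/3931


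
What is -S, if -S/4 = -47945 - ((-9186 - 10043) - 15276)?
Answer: -53760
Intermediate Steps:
S = 53760 (S = -4*(-47945 - ((-9186 - 10043) - 15276)) = -4*(-47945 - (-19229 - 15276)) = -4*(-47945 - 1*(-34505)) = -4*(-47945 + 34505) = -4*(-13440) = 53760)
-S = -1*53760 = -53760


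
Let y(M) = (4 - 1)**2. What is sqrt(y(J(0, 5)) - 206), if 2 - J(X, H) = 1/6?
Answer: I*sqrt(197) ≈ 14.036*I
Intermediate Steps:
J(X, H) = 11/6 (J(X, H) = 2 - 1/6 = 11/6)
y(M) = 9 (y(M) = 3**2 = 9)
sqrt(y(J(0, 5)) - 206) = sqrt(9 - 206) = sqrt(-197) = I*sqrt(197)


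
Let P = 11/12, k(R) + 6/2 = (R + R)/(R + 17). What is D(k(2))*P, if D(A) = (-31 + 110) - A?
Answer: 2849/38 ≈ 74.974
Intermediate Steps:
k(R) = -3 + 2*R/(17 + R) (k(R) = -3 + (R + R)/(R + 17) = -3 + (2*R)/(17 + R) = -3 + 2*R/(17 + R))
D(A) = 79 - A
P = 11/12 (P = 11*(1/12) = 11/12 ≈ 0.91667)
D(k(2))*P = (79 - (-51 - 1*2)/(17 + 2))*(11/12) = (79 - (-51 - 2)/19)*(11/12) = (79 - (-53)/19)*(11/12) = (79 - 1*(-53/19))*(11/12) = (79 + 53/19)*(11/12) = (1554/19)*(11/12) = 2849/38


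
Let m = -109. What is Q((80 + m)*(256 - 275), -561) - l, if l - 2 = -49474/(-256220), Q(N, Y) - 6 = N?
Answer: 71076313/128110 ≈ 554.81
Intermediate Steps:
Q(N, Y) = 6 + N
l = 280957/128110 (l = 2 - 49474/(-256220) = 2 - 49474*(-1/256220) = 2 + 24737/128110 = 280957/128110 ≈ 2.1931)
Q((80 + m)*(256 - 275), -561) - l = (6 + (80 - 109)*(256 - 275)) - 1*280957/128110 = (6 - 29*(-19)) - 280957/128110 = (6 + 551) - 280957/128110 = 557 - 280957/128110 = 71076313/128110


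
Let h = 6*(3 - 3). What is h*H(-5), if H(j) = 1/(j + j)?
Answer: 0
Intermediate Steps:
H(j) = 1/(2*j)
h = 0 (h = 6*0 = 0)
h*H(-5) = 0*((½)/(-5)) = 0*((½)*(-⅕)) = 0*(-⅒) = 0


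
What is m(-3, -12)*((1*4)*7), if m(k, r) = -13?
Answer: -364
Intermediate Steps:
m(-3, -12)*((1*4)*7) = -13*1*4*7 = -52*7 = -13*28 = -364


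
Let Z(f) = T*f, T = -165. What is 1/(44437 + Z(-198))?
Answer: 1/77107 ≈ 1.2969e-5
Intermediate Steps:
Z(f) = -165*f
1/(44437 + Z(-198)) = 1/(44437 - 165*(-198)) = 1/(44437 + 32670) = 1/77107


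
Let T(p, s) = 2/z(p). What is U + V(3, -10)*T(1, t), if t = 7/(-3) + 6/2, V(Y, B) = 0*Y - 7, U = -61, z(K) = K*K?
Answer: -75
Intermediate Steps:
z(K) = K**2
V(Y, B) = -7 (V(Y, B) = 0 - 7 = -7)
t = 2/3 (t = 7*(-1/3) + 6*(1/2) = -7/3 + 3 = 2/3 ≈ 0.66667)
T(p, s) = 2/p**2 (T(p, s) = 2/(p**2) = 2/p**2)
U + V(3, -10)*T(1, t) = -61 - 14/1**2 = -61 - 14 = -75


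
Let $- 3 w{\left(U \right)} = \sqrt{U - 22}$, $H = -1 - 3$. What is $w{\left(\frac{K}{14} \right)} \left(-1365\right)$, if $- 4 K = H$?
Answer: $\frac{65 i \sqrt{4298}}{2} \approx 2130.7 i$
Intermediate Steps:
$H = -4$
$K = 1$ ($K = \left(- \frac{1}{4}\right) \left(-4\right) = 1$)
$w{\left(U \right)} = - \frac{\sqrt{-22 + U}}{3}$ ($w{\left(U \right)} = - \frac{\sqrt{U - 22}}{3} = - \frac{\sqrt{-22 + U}}{3}$)
$w{\left(\frac{K}{14} \right)} \left(-1365\right) = - \frac{\sqrt{-22 + 1 \cdot \frac{1}{14}}}{3} \left(-1365\right) = - \frac{\sqrt{-22 + \frac{1}{14}}}{3} \left(-1365\right) = - \frac{\sqrt{- \frac{307}{14}}}{3} \left(-1365\right) = - \frac{\frac{1}{14} i \sqrt{4298}}{3} \left(-1365\right) = - \frac{i \sqrt{4298}}{42} \left(-1365\right) = \frac{65 i \sqrt{4298}}{2}$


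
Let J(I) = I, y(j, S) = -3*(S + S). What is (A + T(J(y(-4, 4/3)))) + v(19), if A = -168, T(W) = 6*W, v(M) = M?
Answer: -197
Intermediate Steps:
y(j, S) = -6*S
(A + T(J(y(-4, 4/3)))) + v(19) = (-168 + 6*(-24/3)) + 19 = (-168 + 6*(-6*4/3)) + 19 = (-168 + 6*(-8)) + 19 = (-168 - 48) + 19 = -216 + 19 = -197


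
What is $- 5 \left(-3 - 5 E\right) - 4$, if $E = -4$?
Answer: $-89$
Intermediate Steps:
$- 5 \left(-3 - 5 E\right) - 4 = - 5 \left(-3 - -20\right) - 4 = - 5 \left(-3 + 20\right) - 4 = \left(-5\right) 17 - 4 = -85 - 4 = -89$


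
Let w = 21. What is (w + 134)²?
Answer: 24025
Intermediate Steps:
(w + 134)² = (21 + 134)² = 155² = 24025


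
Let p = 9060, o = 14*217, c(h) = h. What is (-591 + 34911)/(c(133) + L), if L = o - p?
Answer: -880/151 ≈ -5.8278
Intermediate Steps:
o = 3038
L = -6022 (L = 3038 - 1*9060 = 3038 - 9060 = -6022)
(-591 + 34911)/(c(133) + L) = (-591 + 34911)/(133 - 6022) = 34320/(-5889) = 34320*(-1/5889) = -880/151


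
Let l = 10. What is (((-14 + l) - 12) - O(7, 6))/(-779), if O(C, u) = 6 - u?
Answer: 16/779 ≈ 0.020539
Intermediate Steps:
(((-14 + l) - 12) - O(7, 6))/(-779) = (((-14 + 10) - 12) - (6 - 1*6))/(-779) = ((-4 - 12) - (6 - 6))*(-1/779) = (-16 - 1*0)*(-1/779) = (-16 + 0)*(-1/779) = -16*(-1/779) = 16/779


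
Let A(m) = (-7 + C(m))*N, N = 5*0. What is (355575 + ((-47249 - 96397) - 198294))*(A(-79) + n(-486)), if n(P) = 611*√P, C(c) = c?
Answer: 74978865*I*√6 ≈ 1.8366e+8*I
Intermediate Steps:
N = 0
A(m) = 0 (A(m) = (-7 + m)*0 = 0)
(355575 + ((-47249 - 96397) - 198294))*(A(-79) + n(-486)) = (355575 + ((-47249 - 96397) - 198294))*(0 + 611*√(-486)) = (355575 + (-143646 - 198294))*(0 + 611*(9*I*√6)) = (355575 - 341940)*(0 + 5499*I*√6) = 13635*(5499*I*√6) = 74978865*I*√6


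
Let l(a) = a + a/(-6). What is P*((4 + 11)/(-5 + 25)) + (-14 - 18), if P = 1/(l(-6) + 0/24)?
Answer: -643/20 ≈ -32.150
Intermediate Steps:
l(a) = 5*a/6 (l(a) = a + a*(-⅙) = a - a/6 = 5*a/6)
P = -⅕ (P = 1/((⅚)*(-6) + 0/24) = 1/(-5 + 0*(1/24)) = 1/(-5 + 0) = 1/(-5) = -⅕ ≈ -0.20000)
P*((4 + 11)/(-5 + 25)) + (-14 - 18) = -(4 + 11)/(5*(-5 + 25)) + (-14 - 18) = -3/20 - 32 = -643/20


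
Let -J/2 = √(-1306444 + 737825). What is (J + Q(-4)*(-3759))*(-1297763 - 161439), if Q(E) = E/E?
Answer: 5485140318 + 2918404*I*√568619 ≈ 5.4851e+9 + 2.2007e+9*I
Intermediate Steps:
J = -2*I*√568619 (J = -2*√(-1306444 + 737825) = -2*I*√568619 ≈ -1508.1*I)
Q(E) = 1
(J + Q(-4)*(-3759))*(-1297763 - 161439) = (-2*I*√568619 + 1*(-3759))*(-1297763 - 161439) = (-2*I*√568619 - 3759)*(-1459202) = (-3759 - 2*I*√568619)*(-1459202) = 5485140318 + 2918404*I*√568619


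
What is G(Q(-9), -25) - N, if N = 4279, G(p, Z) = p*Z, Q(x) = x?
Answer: -4054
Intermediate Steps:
G(p, Z) = Z*p
G(Q(-9), -25) - N = -25*(-9) - 1*4279 = 225 - 4279 = -4054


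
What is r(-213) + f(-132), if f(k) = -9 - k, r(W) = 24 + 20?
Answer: 167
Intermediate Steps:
r(W) = 44
r(-213) + f(-132) = 44 + (-9 - 1*(-132)) = 44 + (-9 + 132) = 44 + 123 = 167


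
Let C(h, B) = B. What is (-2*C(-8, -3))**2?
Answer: 36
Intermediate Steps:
(-2*C(-8, -3))**2 = (-2*(-3))**2 = 6**2 = 36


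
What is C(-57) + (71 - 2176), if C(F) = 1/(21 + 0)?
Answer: -44204/21 ≈ -2105.0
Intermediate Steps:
C(F) = 1/21
C(-57) + (71 - 2176) = 1/21 + (71 - 2176) = 1/21 - 2105 = -44204/21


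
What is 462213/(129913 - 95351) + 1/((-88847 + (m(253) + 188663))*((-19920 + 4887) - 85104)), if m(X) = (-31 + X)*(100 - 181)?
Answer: 946913963339848/70805538574749 ≈ 13.373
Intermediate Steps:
m(X) = 2511 - 81*X (m(X) = (-31 + X)*(-81) = 2511 - 81*X)
462213/(129913 - 95351) + 1/((-88847 + (m(253) + 188663))*((-19920 + 4887) - 85104)) = 462213/(129913 - 95351) + 1/((-88847 + ((2511 - 81*253) + 188663))*((-19920 + 4887) - 85104)) = 462213/34562 + 1/((-88847 + ((2511 - 20493) + 188663))*(-15033 - 85104)) = 462213*(1/34562) + 1/((-88847 + (-17982 + 188663))*(-100137)) = 462213/34562 - 1/100137/(-88847 + 170681) = 462213/34562 - 1/100137/81834 = 462213/34562 + (1/81834)*(-1/100137) = 462213/34562 - 1/8194611258 = 946913963339848/70805538574749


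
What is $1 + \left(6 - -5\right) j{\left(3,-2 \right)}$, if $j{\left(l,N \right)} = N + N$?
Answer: $-43$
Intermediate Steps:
$j{\left(l,N \right)} = 2 N$
$1 + \left(6 - -5\right) j{\left(3,-2 \right)} = 1 + \left(6 - -5\right) 2 \left(-2\right) = 1 + \left(6 + 5\right) \left(-4\right) = 1 + 11 \left(-4\right) = 1 - 44 = -43$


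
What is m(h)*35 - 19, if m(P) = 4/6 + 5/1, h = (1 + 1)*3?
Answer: 538/3 ≈ 179.33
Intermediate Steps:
h = 6 (h = 2*3 = 6)
m(P) = 17/3 (m(P) = 4*(1/6) + 5*1 = 2/3 + 5 = 17/3)
m(h)*35 - 19 = (17/3)*35 - 19 = 595/3 - 19 = 538/3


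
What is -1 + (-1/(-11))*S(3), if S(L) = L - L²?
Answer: -17/11 ≈ -1.5455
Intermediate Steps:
-1 + (-1/(-11))*S(3) = -1 + (-1/(-11))*(3*(1 - 1*3)) = -1 + (-1*(-1/11))*(3*(1 - 3)) = -1 + (3*(-2))/11 = -1 + (1/11)*(-6) = -1 - 6/11 = -17/11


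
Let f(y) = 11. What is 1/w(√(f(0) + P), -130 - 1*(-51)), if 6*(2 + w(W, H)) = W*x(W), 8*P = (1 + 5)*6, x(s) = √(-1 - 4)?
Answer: -144/443 - 6*I*√310/443 ≈ -0.32506 - 0.23847*I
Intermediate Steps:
x(s) = I*√5 (x(s) = √(-5) = I*√5)
P = 9/2 (P = ((1 + 5)*6)/8 = (6*6)/8 = (⅛)*36 = 9/2 ≈ 4.5000)
w(W, H) = -2 + I*W*√5/6 (w(W, H) = -2 + (W*(I*√5))/6 = -2 + (I*W*√5)/6 = -2 + I*W*√5/6)
1/w(√(f(0) + P), -130 - 1*(-51)) = 1/(-2 + I*√(11 + 9/2)*√5/6) = 1/(-2 + I*√(31/2)*√5/6) = 1/(-2 + I*(√62/2)*√5/6) = 1/(-2 + I*√310/12)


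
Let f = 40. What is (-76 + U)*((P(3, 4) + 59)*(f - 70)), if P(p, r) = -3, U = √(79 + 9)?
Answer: 127680 - 3360*√22 ≈ 1.1192e+5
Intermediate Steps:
U = 2*√22 (U = √88 = 2*√22 ≈ 9.3808)
(-76 + U)*((P(3, 4) + 59)*(f - 70)) = (-76 + 2*√22)*((-3 + 59)*(40 - 70)) = (-76 + 2*√22)*(56*(-30)) = (-76 + 2*√22)*(-1680) = 127680 - 3360*√22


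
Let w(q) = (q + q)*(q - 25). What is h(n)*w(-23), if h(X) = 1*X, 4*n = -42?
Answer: -23184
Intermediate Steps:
n = -21/2 (n = (¼)*(-42) = -21/2 ≈ -10.500)
h(X) = X
w(q) = 2*q*(-25 + q) (w(q) = (2*q)*(-25 + q) = 2*q*(-25 + q))
h(n)*w(-23) = -21*(-23)*(-25 - 23) = -21*(-23)*(-48) = -21/2*2208 = -23184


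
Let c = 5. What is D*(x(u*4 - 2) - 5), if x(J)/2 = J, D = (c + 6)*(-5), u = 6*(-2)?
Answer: 5775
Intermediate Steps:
u = -12
D = -55 (D = (5 + 6)*(-5) = 11*(-5) = -55)
x(J) = 2*J
D*(x(u*4 - 2) - 5) = -55*(2*(-12*4 - 2) - 5) = -55*(2*(-48 - 2) - 5) = -55*(2*(-50) - 5) = -55*(-100 - 5) = -55*(-105) = 5775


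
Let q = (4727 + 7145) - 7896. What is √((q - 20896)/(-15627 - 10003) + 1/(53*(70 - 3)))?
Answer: √54706071667115/9101213 ≈ 0.81268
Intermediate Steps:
q = 3976 (q = 11872 - 7896 = 3976)
√((q - 20896)/(-15627 - 10003) + 1/(53*(70 - 3))) = √((3976 - 20896)/(-15627 - 10003) + 1/(53*(70 - 3))) = √(-16920/(-25630) + 1/(53*67)) = √(-16920*(-1/25630) + 1/3551) = √(1692/2563 + 1/3551) = √(6010855/9101213) = √54706071667115/9101213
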